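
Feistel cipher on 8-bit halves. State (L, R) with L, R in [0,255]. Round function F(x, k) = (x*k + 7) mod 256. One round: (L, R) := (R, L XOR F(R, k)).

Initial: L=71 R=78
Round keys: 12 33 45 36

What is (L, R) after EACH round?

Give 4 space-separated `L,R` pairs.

Answer: 78,232 232,161 161,188 188,214

Derivation:
Round 1 (k=12): L=78 R=232
Round 2 (k=33): L=232 R=161
Round 3 (k=45): L=161 R=188
Round 4 (k=36): L=188 R=214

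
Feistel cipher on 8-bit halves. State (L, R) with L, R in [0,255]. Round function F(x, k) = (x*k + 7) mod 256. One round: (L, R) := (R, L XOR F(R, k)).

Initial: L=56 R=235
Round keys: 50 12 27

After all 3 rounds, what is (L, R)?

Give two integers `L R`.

Round 1 (k=50): L=235 R=213
Round 2 (k=12): L=213 R=232
Round 3 (k=27): L=232 R=170

Answer: 232 170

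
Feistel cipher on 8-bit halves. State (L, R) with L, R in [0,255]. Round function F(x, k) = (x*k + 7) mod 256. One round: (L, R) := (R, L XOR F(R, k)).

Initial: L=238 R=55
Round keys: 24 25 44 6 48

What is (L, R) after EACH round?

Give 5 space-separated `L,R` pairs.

Round 1 (k=24): L=55 R=193
Round 2 (k=25): L=193 R=215
Round 3 (k=44): L=215 R=58
Round 4 (k=6): L=58 R=180
Round 5 (k=48): L=180 R=253

Answer: 55,193 193,215 215,58 58,180 180,253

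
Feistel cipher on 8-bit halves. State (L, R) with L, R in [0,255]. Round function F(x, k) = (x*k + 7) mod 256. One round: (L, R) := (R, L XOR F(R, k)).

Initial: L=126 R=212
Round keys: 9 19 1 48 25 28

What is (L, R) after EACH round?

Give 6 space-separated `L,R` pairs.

Answer: 212,5 5,178 178,188 188,245 245,72 72,18

Derivation:
Round 1 (k=9): L=212 R=5
Round 2 (k=19): L=5 R=178
Round 3 (k=1): L=178 R=188
Round 4 (k=48): L=188 R=245
Round 5 (k=25): L=245 R=72
Round 6 (k=28): L=72 R=18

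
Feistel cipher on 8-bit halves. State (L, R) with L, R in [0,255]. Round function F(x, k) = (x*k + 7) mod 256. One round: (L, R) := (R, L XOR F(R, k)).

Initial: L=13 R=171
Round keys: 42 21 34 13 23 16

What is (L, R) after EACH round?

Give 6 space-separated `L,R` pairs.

Answer: 171,24 24,84 84,55 55,134 134,38 38,225

Derivation:
Round 1 (k=42): L=171 R=24
Round 2 (k=21): L=24 R=84
Round 3 (k=34): L=84 R=55
Round 4 (k=13): L=55 R=134
Round 5 (k=23): L=134 R=38
Round 6 (k=16): L=38 R=225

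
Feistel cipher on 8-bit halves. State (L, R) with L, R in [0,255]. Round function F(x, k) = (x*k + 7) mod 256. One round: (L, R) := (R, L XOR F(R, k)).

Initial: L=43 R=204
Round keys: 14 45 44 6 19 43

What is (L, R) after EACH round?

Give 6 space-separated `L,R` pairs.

Round 1 (k=14): L=204 R=4
Round 2 (k=45): L=4 R=119
Round 3 (k=44): L=119 R=127
Round 4 (k=6): L=127 R=118
Round 5 (k=19): L=118 R=182
Round 6 (k=43): L=182 R=239

Answer: 204,4 4,119 119,127 127,118 118,182 182,239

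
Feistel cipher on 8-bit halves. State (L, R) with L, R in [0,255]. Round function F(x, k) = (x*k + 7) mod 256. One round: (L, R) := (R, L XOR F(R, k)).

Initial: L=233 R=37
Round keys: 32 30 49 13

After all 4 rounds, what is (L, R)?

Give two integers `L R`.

Round 1 (k=32): L=37 R=78
Round 2 (k=30): L=78 R=14
Round 3 (k=49): L=14 R=251
Round 4 (k=13): L=251 R=200

Answer: 251 200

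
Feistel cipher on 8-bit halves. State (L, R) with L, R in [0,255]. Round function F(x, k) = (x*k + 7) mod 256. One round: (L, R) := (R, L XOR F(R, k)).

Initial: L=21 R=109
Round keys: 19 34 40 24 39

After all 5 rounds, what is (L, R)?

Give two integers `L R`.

Answer: 55 228

Derivation:
Round 1 (k=19): L=109 R=11
Round 2 (k=34): L=11 R=16
Round 3 (k=40): L=16 R=140
Round 4 (k=24): L=140 R=55
Round 5 (k=39): L=55 R=228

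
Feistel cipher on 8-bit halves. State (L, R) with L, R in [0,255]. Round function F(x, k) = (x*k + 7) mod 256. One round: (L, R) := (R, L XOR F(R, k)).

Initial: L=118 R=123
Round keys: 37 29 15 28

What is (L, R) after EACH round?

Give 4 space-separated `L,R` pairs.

Answer: 123,184 184,164 164,27 27,95

Derivation:
Round 1 (k=37): L=123 R=184
Round 2 (k=29): L=184 R=164
Round 3 (k=15): L=164 R=27
Round 4 (k=28): L=27 R=95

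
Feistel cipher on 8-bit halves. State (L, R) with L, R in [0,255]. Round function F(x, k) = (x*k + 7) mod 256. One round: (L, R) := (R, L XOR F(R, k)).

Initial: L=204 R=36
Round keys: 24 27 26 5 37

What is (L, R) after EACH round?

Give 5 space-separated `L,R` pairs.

Answer: 36,171 171,52 52,228 228,79 79,150

Derivation:
Round 1 (k=24): L=36 R=171
Round 2 (k=27): L=171 R=52
Round 3 (k=26): L=52 R=228
Round 4 (k=5): L=228 R=79
Round 5 (k=37): L=79 R=150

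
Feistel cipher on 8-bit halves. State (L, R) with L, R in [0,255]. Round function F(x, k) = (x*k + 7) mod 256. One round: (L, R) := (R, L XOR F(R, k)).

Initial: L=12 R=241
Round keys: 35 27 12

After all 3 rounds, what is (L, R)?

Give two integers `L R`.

Answer: 8 145

Derivation:
Round 1 (k=35): L=241 R=246
Round 2 (k=27): L=246 R=8
Round 3 (k=12): L=8 R=145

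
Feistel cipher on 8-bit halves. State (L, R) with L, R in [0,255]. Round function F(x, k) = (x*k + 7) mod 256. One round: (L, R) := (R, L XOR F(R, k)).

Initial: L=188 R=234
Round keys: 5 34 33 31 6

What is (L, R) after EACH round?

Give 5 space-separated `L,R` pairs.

Answer: 234,37 37,27 27,167 167,91 91,142

Derivation:
Round 1 (k=5): L=234 R=37
Round 2 (k=34): L=37 R=27
Round 3 (k=33): L=27 R=167
Round 4 (k=31): L=167 R=91
Round 5 (k=6): L=91 R=142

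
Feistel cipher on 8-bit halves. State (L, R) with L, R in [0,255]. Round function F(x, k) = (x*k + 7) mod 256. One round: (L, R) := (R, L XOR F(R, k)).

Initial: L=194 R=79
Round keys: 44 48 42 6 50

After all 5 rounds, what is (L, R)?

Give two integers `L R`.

Round 1 (k=44): L=79 R=89
Round 2 (k=48): L=89 R=248
Round 3 (k=42): L=248 R=238
Round 4 (k=6): L=238 R=99
Round 5 (k=50): L=99 R=179

Answer: 99 179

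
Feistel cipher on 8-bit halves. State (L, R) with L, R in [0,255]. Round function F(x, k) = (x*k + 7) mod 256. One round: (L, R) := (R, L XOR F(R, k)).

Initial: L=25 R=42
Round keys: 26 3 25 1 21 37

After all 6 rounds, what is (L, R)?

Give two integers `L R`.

Answer: 215 150

Derivation:
Round 1 (k=26): L=42 R=82
Round 2 (k=3): L=82 R=215
Round 3 (k=25): L=215 R=84
Round 4 (k=1): L=84 R=140
Round 5 (k=21): L=140 R=215
Round 6 (k=37): L=215 R=150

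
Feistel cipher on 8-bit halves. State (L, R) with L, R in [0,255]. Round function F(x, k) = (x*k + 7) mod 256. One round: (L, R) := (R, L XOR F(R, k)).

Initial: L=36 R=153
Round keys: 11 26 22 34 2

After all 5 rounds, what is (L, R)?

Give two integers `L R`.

Answer: 171 128

Derivation:
Round 1 (k=11): L=153 R=190
Round 2 (k=26): L=190 R=202
Round 3 (k=22): L=202 R=221
Round 4 (k=34): L=221 R=171
Round 5 (k=2): L=171 R=128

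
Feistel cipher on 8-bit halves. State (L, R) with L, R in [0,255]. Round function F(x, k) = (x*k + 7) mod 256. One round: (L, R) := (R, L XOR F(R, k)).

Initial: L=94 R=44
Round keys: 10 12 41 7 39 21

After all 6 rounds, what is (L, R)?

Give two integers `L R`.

Answer: 223 109

Derivation:
Round 1 (k=10): L=44 R=225
Round 2 (k=12): L=225 R=191
Round 3 (k=41): L=191 R=127
Round 4 (k=7): L=127 R=63
Round 5 (k=39): L=63 R=223
Round 6 (k=21): L=223 R=109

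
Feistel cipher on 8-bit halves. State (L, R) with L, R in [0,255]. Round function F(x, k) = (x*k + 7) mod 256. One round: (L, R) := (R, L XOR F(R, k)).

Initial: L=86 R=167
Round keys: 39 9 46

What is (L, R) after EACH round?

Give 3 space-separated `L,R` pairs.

Round 1 (k=39): L=167 R=46
Round 2 (k=9): L=46 R=2
Round 3 (k=46): L=2 R=77

Answer: 167,46 46,2 2,77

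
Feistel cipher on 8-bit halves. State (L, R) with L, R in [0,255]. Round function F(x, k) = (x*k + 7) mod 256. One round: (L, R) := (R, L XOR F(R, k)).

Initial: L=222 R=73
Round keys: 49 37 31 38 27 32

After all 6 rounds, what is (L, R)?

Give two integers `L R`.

Answer: 175 134

Derivation:
Round 1 (k=49): L=73 R=222
Round 2 (k=37): L=222 R=84
Round 3 (k=31): L=84 R=237
Round 4 (k=38): L=237 R=97
Round 5 (k=27): L=97 R=175
Round 6 (k=32): L=175 R=134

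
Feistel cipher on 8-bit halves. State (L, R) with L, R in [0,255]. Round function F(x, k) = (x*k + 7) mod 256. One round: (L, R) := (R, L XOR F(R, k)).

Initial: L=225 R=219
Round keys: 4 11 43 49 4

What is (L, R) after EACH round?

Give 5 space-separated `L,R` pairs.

Answer: 219,146 146,150 150,171 171,84 84,252

Derivation:
Round 1 (k=4): L=219 R=146
Round 2 (k=11): L=146 R=150
Round 3 (k=43): L=150 R=171
Round 4 (k=49): L=171 R=84
Round 5 (k=4): L=84 R=252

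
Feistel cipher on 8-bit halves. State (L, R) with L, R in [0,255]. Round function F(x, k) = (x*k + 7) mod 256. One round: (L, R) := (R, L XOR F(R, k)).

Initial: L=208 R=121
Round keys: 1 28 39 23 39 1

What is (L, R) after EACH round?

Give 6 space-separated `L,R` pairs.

Round 1 (k=1): L=121 R=80
Round 2 (k=28): L=80 R=190
Round 3 (k=39): L=190 R=169
Round 4 (k=23): L=169 R=136
Round 5 (k=39): L=136 R=22
Round 6 (k=1): L=22 R=149

Answer: 121,80 80,190 190,169 169,136 136,22 22,149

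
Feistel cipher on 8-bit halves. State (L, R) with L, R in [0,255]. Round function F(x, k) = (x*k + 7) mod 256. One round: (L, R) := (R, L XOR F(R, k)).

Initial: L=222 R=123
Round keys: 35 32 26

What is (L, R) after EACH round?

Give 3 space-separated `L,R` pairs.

Answer: 123,6 6,188 188,25

Derivation:
Round 1 (k=35): L=123 R=6
Round 2 (k=32): L=6 R=188
Round 3 (k=26): L=188 R=25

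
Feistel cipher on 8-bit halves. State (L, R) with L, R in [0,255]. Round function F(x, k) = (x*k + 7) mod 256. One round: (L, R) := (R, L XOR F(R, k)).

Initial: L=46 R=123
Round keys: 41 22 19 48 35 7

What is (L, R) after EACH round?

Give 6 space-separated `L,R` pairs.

Answer: 123,148 148,196 196,7 7,147 147,39 39,139

Derivation:
Round 1 (k=41): L=123 R=148
Round 2 (k=22): L=148 R=196
Round 3 (k=19): L=196 R=7
Round 4 (k=48): L=7 R=147
Round 5 (k=35): L=147 R=39
Round 6 (k=7): L=39 R=139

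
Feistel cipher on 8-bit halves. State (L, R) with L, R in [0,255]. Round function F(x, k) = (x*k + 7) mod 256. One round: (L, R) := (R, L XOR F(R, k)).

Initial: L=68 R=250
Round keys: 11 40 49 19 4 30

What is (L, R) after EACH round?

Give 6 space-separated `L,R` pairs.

Round 1 (k=11): L=250 R=129
Round 2 (k=40): L=129 R=213
Round 3 (k=49): L=213 R=77
Round 4 (k=19): L=77 R=107
Round 5 (k=4): L=107 R=254
Round 6 (k=30): L=254 R=160

Answer: 250,129 129,213 213,77 77,107 107,254 254,160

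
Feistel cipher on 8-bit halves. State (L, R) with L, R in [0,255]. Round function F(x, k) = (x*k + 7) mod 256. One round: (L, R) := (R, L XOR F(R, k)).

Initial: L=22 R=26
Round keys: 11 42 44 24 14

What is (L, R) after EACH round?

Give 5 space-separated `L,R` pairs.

Answer: 26,51 51,127 127,232 232,184 184,255

Derivation:
Round 1 (k=11): L=26 R=51
Round 2 (k=42): L=51 R=127
Round 3 (k=44): L=127 R=232
Round 4 (k=24): L=232 R=184
Round 5 (k=14): L=184 R=255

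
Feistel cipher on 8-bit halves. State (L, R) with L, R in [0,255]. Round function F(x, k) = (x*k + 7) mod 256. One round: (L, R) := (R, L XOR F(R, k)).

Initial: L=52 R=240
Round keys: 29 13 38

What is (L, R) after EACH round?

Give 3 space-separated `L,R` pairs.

Round 1 (k=29): L=240 R=3
Round 2 (k=13): L=3 R=222
Round 3 (k=38): L=222 R=248

Answer: 240,3 3,222 222,248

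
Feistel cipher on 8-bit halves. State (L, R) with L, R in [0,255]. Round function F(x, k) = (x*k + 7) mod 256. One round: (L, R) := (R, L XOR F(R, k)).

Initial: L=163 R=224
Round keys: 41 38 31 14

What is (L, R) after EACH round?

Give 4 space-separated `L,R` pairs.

Round 1 (k=41): L=224 R=68
Round 2 (k=38): L=68 R=255
Round 3 (k=31): L=255 R=172
Round 4 (k=14): L=172 R=144

Answer: 224,68 68,255 255,172 172,144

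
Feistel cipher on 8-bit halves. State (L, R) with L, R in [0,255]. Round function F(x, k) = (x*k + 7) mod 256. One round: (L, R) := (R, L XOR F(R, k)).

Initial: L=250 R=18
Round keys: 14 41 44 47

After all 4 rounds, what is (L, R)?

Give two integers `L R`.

Round 1 (k=14): L=18 R=249
Round 2 (k=41): L=249 R=250
Round 3 (k=44): L=250 R=6
Round 4 (k=47): L=6 R=219

Answer: 6 219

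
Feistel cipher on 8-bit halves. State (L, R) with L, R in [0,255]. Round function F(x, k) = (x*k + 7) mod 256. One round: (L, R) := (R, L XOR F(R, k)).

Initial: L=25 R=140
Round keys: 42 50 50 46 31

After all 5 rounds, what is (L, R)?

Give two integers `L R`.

Answer: 78 74

Derivation:
Round 1 (k=42): L=140 R=230
Round 2 (k=50): L=230 R=127
Round 3 (k=50): L=127 R=51
Round 4 (k=46): L=51 R=78
Round 5 (k=31): L=78 R=74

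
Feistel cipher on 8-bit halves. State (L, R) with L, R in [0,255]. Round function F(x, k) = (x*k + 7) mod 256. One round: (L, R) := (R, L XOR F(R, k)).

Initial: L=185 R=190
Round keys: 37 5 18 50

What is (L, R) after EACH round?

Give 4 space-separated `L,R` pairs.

Round 1 (k=37): L=190 R=196
Round 2 (k=5): L=196 R=101
Round 3 (k=18): L=101 R=229
Round 4 (k=50): L=229 R=164

Answer: 190,196 196,101 101,229 229,164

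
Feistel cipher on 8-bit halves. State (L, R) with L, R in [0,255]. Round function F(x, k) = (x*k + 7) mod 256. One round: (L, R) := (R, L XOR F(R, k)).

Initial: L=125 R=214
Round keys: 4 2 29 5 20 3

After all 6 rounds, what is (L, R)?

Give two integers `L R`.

Round 1 (k=4): L=214 R=34
Round 2 (k=2): L=34 R=157
Round 3 (k=29): L=157 R=242
Round 4 (k=5): L=242 R=92
Round 5 (k=20): L=92 R=197
Round 6 (k=3): L=197 R=10

Answer: 197 10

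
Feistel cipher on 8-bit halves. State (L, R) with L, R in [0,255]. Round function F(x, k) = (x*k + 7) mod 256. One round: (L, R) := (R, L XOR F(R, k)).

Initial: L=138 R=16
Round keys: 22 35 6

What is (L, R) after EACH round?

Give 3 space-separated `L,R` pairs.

Round 1 (k=22): L=16 R=237
Round 2 (k=35): L=237 R=126
Round 3 (k=6): L=126 R=22

Answer: 16,237 237,126 126,22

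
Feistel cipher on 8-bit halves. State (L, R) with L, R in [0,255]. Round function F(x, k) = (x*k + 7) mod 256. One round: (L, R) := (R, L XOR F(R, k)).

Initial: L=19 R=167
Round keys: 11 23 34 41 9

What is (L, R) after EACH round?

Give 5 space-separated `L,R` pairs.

Answer: 167,39 39,47 47,98 98,150 150,47

Derivation:
Round 1 (k=11): L=167 R=39
Round 2 (k=23): L=39 R=47
Round 3 (k=34): L=47 R=98
Round 4 (k=41): L=98 R=150
Round 5 (k=9): L=150 R=47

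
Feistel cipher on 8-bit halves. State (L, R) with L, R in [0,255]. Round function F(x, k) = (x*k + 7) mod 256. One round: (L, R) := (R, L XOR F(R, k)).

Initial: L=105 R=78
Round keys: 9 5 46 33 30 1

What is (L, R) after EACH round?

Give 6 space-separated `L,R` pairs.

Answer: 78,172 172,45 45,177 177,245 245,12 12,230

Derivation:
Round 1 (k=9): L=78 R=172
Round 2 (k=5): L=172 R=45
Round 3 (k=46): L=45 R=177
Round 4 (k=33): L=177 R=245
Round 5 (k=30): L=245 R=12
Round 6 (k=1): L=12 R=230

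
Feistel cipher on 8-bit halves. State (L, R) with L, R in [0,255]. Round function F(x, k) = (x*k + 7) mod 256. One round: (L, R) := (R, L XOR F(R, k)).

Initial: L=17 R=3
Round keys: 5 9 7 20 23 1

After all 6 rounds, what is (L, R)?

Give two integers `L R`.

Round 1 (k=5): L=3 R=7
Round 2 (k=9): L=7 R=69
Round 3 (k=7): L=69 R=237
Round 4 (k=20): L=237 R=206
Round 5 (k=23): L=206 R=100
Round 6 (k=1): L=100 R=165

Answer: 100 165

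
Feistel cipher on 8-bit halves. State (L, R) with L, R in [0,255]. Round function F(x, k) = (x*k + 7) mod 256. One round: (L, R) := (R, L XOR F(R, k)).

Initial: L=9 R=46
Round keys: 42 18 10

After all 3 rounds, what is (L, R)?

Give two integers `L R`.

Answer: 245 3

Derivation:
Round 1 (k=42): L=46 R=154
Round 2 (k=18): L=154 R=245
Round 3 (k=10): L=245 R=3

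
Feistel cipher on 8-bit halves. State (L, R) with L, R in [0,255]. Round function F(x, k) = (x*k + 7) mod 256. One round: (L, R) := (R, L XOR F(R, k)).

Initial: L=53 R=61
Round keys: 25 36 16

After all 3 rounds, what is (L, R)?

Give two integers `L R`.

Round 1 (k=25): L=61 R=201
Round 2 (k=36): L=201 R=118
Round 3 (k=16): L=118 R=174

Answer: 118 174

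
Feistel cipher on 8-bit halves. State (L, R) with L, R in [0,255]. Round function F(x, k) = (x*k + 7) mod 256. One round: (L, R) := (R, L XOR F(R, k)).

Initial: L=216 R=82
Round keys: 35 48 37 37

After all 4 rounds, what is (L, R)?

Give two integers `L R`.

Round 1 (k=35): L=82 R=229
Round 2 (k=48): L=229 R=165
Round 3 (k=37): L=165 R=5
Round 4 (k=37): L=5 R=101

Answer: 5 101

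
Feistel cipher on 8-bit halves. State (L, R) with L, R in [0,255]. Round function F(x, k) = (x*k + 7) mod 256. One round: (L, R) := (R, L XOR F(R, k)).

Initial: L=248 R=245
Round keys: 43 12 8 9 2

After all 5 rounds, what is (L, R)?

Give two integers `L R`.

Answer: 234 218

Derivation:
Round 1 (k=43): L=245 R=214
Round 2 (k=12): L=214 R=250
Round 3 (k=8): L=250 R=1
Round 4 (k=9): L=1 R=234
Round 5 (k=2): L=234 R=218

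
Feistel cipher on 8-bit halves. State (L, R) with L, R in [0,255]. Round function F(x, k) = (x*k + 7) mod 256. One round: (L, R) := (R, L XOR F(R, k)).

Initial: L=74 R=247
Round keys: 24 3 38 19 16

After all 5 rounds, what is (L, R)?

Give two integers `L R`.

Answer: 30 47

Derivation:
Round 1 (k=24): L=247 R=101
Round 2 (k=3): L=101 R=193
Round 3 (k=38): L=193 R=200
Round 4 (k=19): L=200 R=30
Round 5 (k=16): L=30 R=47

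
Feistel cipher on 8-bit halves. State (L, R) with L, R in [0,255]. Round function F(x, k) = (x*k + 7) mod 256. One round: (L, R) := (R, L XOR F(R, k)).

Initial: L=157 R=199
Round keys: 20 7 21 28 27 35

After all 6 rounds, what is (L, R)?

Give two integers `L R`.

Round 1 (k=20): L=199 R=14
Round 2 (k=7): L=14 R=174
Round 3 (k=21): L=174 R=67
Round 4 (k=28): L=67 R=245
Round 5 (k=27): L=245 R=157
Round 6 (k=35): L=157 R=139

Answer: 157 139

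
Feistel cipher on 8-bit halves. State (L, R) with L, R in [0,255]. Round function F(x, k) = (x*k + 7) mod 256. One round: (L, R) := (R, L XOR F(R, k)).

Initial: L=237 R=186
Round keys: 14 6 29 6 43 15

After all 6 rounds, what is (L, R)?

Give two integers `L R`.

Round 1 (k=14): L=186 R=222
Round 2 (k=6): L=222 R=129
Round 3 (k=29): L=129 R=122
Round 4 (k=6): L=122 R=98
Round 5 (k=43): L=98 R=7
Round 6 (k=15): L=7 R=18

Answer: 7 18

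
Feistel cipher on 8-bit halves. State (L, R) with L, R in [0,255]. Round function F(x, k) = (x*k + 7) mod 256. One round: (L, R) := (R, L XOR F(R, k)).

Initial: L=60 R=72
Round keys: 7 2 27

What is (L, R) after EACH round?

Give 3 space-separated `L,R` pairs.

Answer: 72,195 195,197 197,13

Derivation:
Round 1 (k=7): L=72 R=195
Round 2 (k=2): L=195 R=197
Round 3 (k=27): L=197 R=13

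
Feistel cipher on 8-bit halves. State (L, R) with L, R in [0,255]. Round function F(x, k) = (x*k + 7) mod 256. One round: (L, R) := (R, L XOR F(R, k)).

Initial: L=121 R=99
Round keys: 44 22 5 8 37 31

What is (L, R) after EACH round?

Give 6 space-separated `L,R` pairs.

Answer: 99,114 114,176 176,5 5,159 159,7 7,127

Derivation:
Round 1 (k=44): L=99 R=114
Round 2 (k=22): L=114 R=176
Round 3 (k=5): L=176 R=5
Round 4 (k=8): L=5 R=159
Round 5 (k=37): L=159 R=7
Round 6 (k=31): L=7 R=127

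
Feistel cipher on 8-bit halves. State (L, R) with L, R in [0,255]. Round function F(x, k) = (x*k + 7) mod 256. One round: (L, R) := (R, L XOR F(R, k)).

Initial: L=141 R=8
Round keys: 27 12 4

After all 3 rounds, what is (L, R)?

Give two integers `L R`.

Answer: 215 49

Derivation:
Round 1 (k=27): L=8 R=82
Round 2 (k=12): L=82 R=215
Round 3 (k=4): L=215 R=49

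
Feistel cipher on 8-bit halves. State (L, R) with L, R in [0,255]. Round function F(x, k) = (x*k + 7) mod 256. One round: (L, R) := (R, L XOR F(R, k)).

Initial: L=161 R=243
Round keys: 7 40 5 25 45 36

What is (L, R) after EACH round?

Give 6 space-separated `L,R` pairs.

Answer: 243,13 13,252 252,254 254,41 41,194 194,102

Derivation:
Round 1 (k=7): L=243 R=13
Round 2 (k=40): L=13 R=252
Round 3 (k=5): L=252 R=254
Round 4 (k=25): L=254 R=41
Round 5 (k=45): L=41 R=194
Round 6 (k=36): L=194 R=102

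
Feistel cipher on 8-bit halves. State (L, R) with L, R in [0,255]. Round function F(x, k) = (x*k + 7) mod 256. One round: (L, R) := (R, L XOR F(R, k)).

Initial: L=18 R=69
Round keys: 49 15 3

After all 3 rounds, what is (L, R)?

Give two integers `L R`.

Answer: 252 213

Derivation:
Round 1 (k=49): L=69 R=46
Round 2 (k=15): L=46 R=252
Round 3 (k=3): L=252 R=213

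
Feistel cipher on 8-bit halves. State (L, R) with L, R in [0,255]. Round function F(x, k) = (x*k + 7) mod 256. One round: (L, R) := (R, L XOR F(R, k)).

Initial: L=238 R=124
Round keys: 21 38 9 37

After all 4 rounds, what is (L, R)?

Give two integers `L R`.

Answer: 37 201

Derivation:
Round 1 (k=21): L=124 R=221
Round 2 (k=38): L=221 R=169
Round 3 (k=9): L=169 R=37
Round 4 (k=37): L=37 R=201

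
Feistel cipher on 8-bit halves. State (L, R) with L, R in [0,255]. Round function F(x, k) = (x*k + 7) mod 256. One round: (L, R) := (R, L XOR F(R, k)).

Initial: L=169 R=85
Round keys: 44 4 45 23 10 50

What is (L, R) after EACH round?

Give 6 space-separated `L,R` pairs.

Round 1 (k=44): L=85 R=10
Round 2 (k=4): L=10 R=122
Round 3 (k=45): L=122 R=115
Round 4 (k=23): L=115 R=38
Round 5 (k=10): L=38 R=240
Round 6 (k=50): L=240 R=193

Answer: 85,10 10,122 122,115 115,38 38,240 240,193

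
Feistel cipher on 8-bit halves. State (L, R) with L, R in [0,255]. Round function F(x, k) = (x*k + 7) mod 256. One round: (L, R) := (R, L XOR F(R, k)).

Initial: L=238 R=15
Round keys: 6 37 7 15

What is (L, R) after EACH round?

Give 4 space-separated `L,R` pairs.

Round 1 (k=6): L=15 R=143
Round 2 (k=37): L=143 R=189
Round 3 (k=7): L=189 R=189
Round 4 (k=15): L=189 R=167

Answer: 15,143 143,189 189,189 189,167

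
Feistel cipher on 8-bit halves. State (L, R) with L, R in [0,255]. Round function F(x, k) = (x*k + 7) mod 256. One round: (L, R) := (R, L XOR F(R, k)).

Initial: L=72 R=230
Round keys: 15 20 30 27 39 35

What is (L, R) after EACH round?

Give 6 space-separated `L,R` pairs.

Answer: 230,201 201,93 93,36 36,142 142,141 141,192

Derivation:
Round 1 (k=15): L=230 R=201
Round 2 (k=20): L=201 R=93
Round 3 (k=30): L=93 R=36
Round 4 (k=27): L=36 R=142
Round 5 (k=39): L=142 R=141
Round 6 (k=35): L=141 R=192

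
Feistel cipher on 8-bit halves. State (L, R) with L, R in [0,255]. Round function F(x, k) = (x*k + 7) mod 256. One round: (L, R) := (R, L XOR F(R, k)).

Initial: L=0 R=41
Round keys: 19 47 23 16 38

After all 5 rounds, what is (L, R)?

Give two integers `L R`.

Answer: 235 208

Derivation:
Round 1 (k=19): L=41 R=18
Round 2 (k=47): L=18 R=124
Round 3 (k=23): L=124 R=57
Round 4 (k=16): L=57 R=235
Round 5 (k=38): L=235 R=208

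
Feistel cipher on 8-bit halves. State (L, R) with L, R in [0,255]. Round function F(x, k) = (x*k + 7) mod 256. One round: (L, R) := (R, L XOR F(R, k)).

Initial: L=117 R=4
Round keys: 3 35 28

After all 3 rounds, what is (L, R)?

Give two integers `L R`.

Answer: 253 213

Derivation:
Round 1 (k=3): L=4 R=102
Round 2 (k=35): L=102 R=253
Round 3 (k=28): L=253 R=213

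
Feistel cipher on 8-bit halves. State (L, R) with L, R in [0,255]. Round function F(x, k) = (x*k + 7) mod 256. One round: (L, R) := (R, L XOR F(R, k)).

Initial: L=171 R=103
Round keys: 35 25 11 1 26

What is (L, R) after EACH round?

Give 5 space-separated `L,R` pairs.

Answer: 103,183 183,129 129,37 37,173 173,188

Derivation:
Round 1 (k=35): L=103 R=183
Round 2 (k=25): L=183 R=129
Round 3 (k=11): L=129 R=37
Round 4 (k=1): L=37 R=173
Round 5 (k=26): L=173 R=188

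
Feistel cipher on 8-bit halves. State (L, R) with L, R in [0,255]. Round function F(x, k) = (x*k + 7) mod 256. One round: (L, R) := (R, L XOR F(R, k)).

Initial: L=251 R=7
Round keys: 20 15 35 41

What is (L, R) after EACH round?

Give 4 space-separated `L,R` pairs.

Round 1 (k=20): L=7 R=104
Round 2 (k=15): L=104 R=24
Round 3 (k=35): L=24 R=39
Round 4 (k=41): L=39 R=94

Answer: 7,104 104,24 24,39 39,94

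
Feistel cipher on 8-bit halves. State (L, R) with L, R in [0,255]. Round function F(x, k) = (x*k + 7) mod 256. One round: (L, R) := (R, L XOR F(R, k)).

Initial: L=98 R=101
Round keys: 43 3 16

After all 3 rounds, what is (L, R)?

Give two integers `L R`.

Answer: 190 123

Derivation:
Round 1 (k=43): L=101 R=156
Round 2 (k=3): L=156 R=190
Round 3 (k=16): L=190 R=123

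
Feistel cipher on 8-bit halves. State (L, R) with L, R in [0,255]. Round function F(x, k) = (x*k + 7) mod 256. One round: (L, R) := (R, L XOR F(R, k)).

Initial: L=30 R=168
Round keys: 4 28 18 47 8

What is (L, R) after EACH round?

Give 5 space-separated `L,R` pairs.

Round 1 (k=4): L=168 R=185
Round 2 (k=28): L=185 R=235
Round 3 (k=18): L=235 R=52
Round 4 (k=47): L=52 R=120
Round 5 (k=8): L=120 R=243

Answer: 168,185 185,235 235,52 52,120 120,243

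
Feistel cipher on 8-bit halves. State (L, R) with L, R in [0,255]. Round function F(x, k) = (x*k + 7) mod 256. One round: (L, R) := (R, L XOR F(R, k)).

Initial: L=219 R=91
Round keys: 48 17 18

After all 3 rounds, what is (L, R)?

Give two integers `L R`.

Answer: 200 219

Derivation:
Round 1 (k=48): L=91 R=204
Round 2 (k=17): L=204 R=200
Round 3 (k=18): L=200 R=219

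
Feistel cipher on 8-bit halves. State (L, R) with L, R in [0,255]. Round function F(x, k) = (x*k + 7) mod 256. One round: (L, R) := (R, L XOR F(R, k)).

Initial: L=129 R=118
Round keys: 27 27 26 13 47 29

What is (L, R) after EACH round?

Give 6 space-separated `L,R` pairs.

Round 1 (k=27): L=118 R=248
Round 2 (k=27): L=248 R=89
Round 3 (k=26): L=89 R=233
Round 4 (k=13): L=233 R=133
Round 5 (k=47): L=133 R=155
Round 6 (k=29): L=155 R=19

Answer: 118,248 248,89 89,233 233,133 133,155 155,19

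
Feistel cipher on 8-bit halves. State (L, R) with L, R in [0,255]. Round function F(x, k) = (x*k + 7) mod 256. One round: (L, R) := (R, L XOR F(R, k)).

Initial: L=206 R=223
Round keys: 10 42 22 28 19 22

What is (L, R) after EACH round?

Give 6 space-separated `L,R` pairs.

Answer: 223,115 115,58 58,112 112,125 125,62 62,38

Derivation:
Round 1 (k=10): L=223 R=115
Round 2 (k=42): L=115 R=58
Round 3 (k=22): L=58 R=112
Round 4 (k=28): L=112 R=125
Round 5 (k=19): L=125 R=62
Round 6 (k=22): L=62 R=38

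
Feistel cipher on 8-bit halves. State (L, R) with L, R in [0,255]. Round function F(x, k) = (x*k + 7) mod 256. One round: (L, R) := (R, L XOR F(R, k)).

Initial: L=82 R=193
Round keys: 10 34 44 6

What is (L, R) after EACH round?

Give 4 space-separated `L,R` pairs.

Round 1 (k=10): L=193 R=195
Round 2 (k=34): L=195 R=44
Round 3 (k=44): L=44 R=84
Round 4 (k=6): L=84 R=211

Answer: 193,195 195,44 44,84 84,211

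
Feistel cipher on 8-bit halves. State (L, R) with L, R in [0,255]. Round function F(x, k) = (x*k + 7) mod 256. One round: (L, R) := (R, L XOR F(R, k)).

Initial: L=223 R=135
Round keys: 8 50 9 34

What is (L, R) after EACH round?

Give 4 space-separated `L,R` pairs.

Answer: 135,224 224,64 64,167 167,117

Derivation:
Round 1 (k=8): L=135 R=224
Round 2 (k=50): L=224 R=64
Round 3 (k=9): L=64 R=167
Round 4 (k=34): L=167 R=117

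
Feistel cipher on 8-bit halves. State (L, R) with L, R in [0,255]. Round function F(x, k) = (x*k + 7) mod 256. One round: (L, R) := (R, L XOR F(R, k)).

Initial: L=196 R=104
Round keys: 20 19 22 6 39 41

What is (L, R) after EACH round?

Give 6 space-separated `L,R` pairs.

Round 1 (k=20): L=104 R=227
Round 2 (k=19): L=227 R=136
Round 3 (k=22): L=136 R=84
Round 4 (k=6): L=84 R=119
Round 5 (k=39): L=119 R=124
Round 6 (k=41): L=124 R=148

Answer: 104,227 227,136 136,84 84,119 119,124 124,148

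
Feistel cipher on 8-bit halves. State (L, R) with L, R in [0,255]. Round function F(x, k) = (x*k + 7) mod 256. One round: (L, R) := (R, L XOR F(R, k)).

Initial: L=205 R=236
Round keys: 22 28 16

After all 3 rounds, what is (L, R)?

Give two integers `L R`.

Round 1 (k=22): L=236 R=130
Round 2 (k=28): L=130 R=211
Round 3 (k=16): L=211 R=181

Answer: 211 181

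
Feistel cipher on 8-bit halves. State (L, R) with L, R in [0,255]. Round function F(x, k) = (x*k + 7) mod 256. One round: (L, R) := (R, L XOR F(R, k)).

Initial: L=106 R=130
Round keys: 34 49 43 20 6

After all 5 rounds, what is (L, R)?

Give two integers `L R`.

Round 1 (k=34): L=130 R=33
Round 2 (k=49): L=33 R=218
Round 3 (k=43): L=218 R=132
Round 4 (k=20): L=132 R=141
Round 5 (k=6): L=141 R=209

Answer: 141 209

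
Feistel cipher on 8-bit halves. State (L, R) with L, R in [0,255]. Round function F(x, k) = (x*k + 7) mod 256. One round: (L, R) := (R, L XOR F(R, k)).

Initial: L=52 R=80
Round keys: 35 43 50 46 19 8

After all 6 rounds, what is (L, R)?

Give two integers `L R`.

Round 1 (k=35): L=80 R=195
Round 2 (k=43): L=195 R=152
Round 3 (k=50): L=152 R=116
Round 4 (k=46): L=116 R=71
Round 5 (k=19): L=71 R=56
Round 6 (k=8): L=56 R=128

Answer: 56 128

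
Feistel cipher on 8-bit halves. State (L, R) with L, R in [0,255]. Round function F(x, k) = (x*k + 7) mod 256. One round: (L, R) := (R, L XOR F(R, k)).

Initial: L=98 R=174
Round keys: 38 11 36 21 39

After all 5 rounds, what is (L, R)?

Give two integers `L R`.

Answer: 89 248

Derivation:
Round 1 (k=38): L=174 R=185
Round 2 (k=11): L=185 R=84
Round 3 (k=36): L=84 R=110
Round 4 (k=21): L=110 R=89
Round 5 (k=39): L=89 R=248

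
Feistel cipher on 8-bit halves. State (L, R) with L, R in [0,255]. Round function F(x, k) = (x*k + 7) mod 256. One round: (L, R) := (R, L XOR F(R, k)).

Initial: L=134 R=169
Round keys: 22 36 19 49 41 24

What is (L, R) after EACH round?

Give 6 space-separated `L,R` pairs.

Answer: 169,11 11,58 58,94 94,63 63,64 64,56

Derivation:
Round 1 (k=22): L=169 R=11
Round 2 (k=36): L=11 R=58
Round 3 (k=19): L=58 R=94
Round 4 (k=49): L=94 R=63
Round 5 (k=41): L=63 R=64
Round 6 (k=24): L=64 R=56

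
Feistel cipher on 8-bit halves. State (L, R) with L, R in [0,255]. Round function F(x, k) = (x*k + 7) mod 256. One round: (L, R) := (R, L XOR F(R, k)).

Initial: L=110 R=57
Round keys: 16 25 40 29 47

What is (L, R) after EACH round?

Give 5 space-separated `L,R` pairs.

Round 1 (k=16): L=57 R=249
Round 2 (k=25): L=249 R=97
Round 3 (k=40): L=97 R=214
Round 4 (k=29): L=214 R=36
Round 5 (k=47): L=36 R=117

Answer: 57,249 249,97 97,214 214,36 36,117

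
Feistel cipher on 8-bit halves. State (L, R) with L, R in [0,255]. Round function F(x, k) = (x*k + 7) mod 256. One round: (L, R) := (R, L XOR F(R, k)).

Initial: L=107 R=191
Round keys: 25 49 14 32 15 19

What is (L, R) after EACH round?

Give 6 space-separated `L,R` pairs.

Round 1 (k=25): L=191 R=197
Round 2 (k=49): L=197 R=3
Round 3 (k=14): L=3 R=244
Round 4 (k=32): L=244 R=132
Round 5 (k=15): L=132 R=55
Round 6 (k=19): L=55 R=152

Answer: 191,197 197,3 3,244 244,132 132,55 55,152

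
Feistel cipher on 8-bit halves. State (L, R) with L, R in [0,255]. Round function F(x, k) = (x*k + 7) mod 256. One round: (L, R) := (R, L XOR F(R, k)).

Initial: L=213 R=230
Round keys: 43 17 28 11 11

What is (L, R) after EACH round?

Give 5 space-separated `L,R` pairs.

Answer: 230,124 124,165 165,111 111,105 105,229

Derivation:
Round 1 (k=43): L=230 R=124
Round 2 (k=17): L=124 R=165
Round 3 (k=28): L=165 R=111
Round 4 (k=11): L=111 R=105
Round 5 (k=11): L=105 R=229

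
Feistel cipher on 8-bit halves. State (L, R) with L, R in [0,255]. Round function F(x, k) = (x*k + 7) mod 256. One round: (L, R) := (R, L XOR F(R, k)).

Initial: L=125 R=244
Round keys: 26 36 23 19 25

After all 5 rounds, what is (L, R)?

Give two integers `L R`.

Round 1 (k=26): L=244 R=178
Round 2 (k=36): L=178 R=251
Round 3 (k=23): L=251 R=38
Round 4 (k=19): L=38 R=34
Round 5 (k=25): L=34 R=127

Answer: 34 127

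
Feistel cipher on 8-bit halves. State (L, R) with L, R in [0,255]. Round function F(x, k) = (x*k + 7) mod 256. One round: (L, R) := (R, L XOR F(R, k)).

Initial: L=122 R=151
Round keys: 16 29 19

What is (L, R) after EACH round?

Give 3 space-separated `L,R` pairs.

Round 1 (k=16): L=151 R=13
Round 2 (k=29): L=13 R=23
Round 3 (k=19): L=23 R=177

Answer: 151,13 13,23 23,177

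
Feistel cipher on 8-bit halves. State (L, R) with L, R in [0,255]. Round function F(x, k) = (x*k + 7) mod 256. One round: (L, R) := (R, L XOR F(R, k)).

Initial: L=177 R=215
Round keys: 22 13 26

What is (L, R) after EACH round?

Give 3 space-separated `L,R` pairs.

Round 1 (k=22): L=215 R=48
Round 2 (k=13): L=48 R=160
Round 3 (k=26): L=160 R=119

Answer: 215,48 48,160 160,119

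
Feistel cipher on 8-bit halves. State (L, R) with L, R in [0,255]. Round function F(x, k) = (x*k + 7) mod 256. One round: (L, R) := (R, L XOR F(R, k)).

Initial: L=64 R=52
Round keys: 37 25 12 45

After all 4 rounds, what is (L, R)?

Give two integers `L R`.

Round 1 (k=37): L=52 R=203
Round 2 (k=25): L=203 R=238
Round 3 (k=12): L=238 R=228
Round 4 (k=45): L=228 R=245

Answer: 228 245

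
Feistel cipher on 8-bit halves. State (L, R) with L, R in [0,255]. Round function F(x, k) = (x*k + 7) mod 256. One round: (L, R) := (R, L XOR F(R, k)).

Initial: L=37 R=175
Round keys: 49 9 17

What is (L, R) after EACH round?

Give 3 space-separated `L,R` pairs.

Answer: 175,163 163,109 109,231

Derivation:
Round 1 (k=49): L=175 R=163
Round 2 (k=9): L=163 R=109
Round 3 (k=17): L=109 R=231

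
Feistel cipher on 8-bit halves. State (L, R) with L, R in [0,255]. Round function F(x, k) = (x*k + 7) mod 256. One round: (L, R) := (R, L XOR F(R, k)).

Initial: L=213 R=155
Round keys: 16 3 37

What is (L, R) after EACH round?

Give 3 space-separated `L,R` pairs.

Answer: 155,98 98,182 182,55

Derivation:
Round 1 (k=16): L=155 R=98
Round 2 (k=3): L=98 R=182
Round 3 (k=37): L=182 R=55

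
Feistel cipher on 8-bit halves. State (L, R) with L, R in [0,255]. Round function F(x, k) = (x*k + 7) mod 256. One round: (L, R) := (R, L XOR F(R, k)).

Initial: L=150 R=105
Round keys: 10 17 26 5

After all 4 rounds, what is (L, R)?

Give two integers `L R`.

Answer: 138 254

Derivation:
Round 1 (k=10): L=105 R=183
Round 2 (k=17): L=183 R=71
Round 3 (k=26): L=71 R=138
Round 4 (k=5): L=138 R=254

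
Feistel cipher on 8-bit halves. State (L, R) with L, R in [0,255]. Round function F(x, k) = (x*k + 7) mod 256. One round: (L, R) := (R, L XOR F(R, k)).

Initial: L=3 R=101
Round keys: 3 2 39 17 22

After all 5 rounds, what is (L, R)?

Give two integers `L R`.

Answer: 153 11

Derivation:
Round 1 (k=3): L=101 R=53
Round 2 (k=2): L=53 R=20
Round 3 (k=39): L=20 R=38
Round 4 (k=17): L=38 R=153
Round 5 (k=22): L=153 R=11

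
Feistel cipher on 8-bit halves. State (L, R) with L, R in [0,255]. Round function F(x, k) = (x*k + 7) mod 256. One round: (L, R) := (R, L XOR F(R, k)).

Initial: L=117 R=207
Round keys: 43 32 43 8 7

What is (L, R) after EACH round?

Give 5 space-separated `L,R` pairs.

Answer: 207,185 185,232 232,70 70,223 223,102

Derivation:
Round 1 (k=43): L=207 R=185
Round 2 (k=32): L=185 R=232
Round 3 (k=43): L=232 R=70
Round 4 (k=8): L=70 R=223
Round 5 (k=7): L=223 R=102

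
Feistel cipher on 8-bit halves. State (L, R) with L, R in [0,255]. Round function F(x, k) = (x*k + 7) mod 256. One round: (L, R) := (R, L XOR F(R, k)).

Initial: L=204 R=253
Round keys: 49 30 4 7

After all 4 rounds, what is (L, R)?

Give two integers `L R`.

Round 1 (k=49): L=253 R=184
Round 2 (k=30): L=184 R=106
Round 3 (k=4): L=106 R=23
Round 4 (k=7): L=23 R=194

Answer: 23 194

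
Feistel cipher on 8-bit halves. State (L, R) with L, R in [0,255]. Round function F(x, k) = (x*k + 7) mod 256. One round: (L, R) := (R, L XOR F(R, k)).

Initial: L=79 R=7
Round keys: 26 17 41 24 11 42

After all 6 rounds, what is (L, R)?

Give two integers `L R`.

Answer: 133 104

Derivation:
Round 1 (k=26): L=7 R=242
Round 2 (k=17): L=242 R=30
Round 3 (k=41): L=30 R=39
Round 4 (k=24): L=39 R=177
Round 5 (k=11): L=177 R=133
Round 6 (k=42): L=133 R=104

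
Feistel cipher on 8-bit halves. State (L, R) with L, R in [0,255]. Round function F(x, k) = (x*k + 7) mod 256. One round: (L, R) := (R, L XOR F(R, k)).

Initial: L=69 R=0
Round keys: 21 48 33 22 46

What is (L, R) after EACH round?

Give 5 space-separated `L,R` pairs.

Round 1 (k=21): L=0 R=66
Round 2 (k=48): L=66 R=103
Round 3 (k=33): L=103 R=12
Round 4 (k=22): L=12 R=104
Round 5 (k=46): L=104 R=187

Answer: 0,66 66,103 103,12 12,104 104,187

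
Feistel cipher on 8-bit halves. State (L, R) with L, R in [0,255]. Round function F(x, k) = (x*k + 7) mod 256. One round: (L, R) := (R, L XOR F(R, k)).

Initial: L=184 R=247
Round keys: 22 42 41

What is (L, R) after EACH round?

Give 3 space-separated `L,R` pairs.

Answer: 247,249 249,22 22,116

Derivation:
Round 1 (k=22): L=247 R=249
Round 2 (k=42): L=249 R=22
Round 3 (k=41): L=22 R=116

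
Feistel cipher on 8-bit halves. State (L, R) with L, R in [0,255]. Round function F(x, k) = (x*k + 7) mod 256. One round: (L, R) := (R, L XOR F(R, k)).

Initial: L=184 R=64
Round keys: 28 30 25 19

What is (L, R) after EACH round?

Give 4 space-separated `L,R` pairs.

Answer: 64,191 191,41 41,183 183,181

Derivation:
Round 1 (k=28): L=64 R=191
Round 2 (k=30): L=191 R=41
Round 3 (k=25): L=41 R=183
Round 4 (k=19): L=183 R=181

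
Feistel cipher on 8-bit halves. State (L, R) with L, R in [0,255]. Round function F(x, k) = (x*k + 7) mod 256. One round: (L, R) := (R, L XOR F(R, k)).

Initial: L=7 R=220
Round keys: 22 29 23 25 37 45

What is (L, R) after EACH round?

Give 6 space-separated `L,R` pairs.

Round 1 (k=22): L=220 R=232
Round 2 (k=29): L=232 R=147
Round 3 (k=23): L=147 R=212
Round 4 (k=25): L=212 R=40
Round 5 (k=37): L=40 R=27
Round 6 (k=45): L=27 R=238

Answer: 220,232 232,147 147,212 212,40 40,27 27,238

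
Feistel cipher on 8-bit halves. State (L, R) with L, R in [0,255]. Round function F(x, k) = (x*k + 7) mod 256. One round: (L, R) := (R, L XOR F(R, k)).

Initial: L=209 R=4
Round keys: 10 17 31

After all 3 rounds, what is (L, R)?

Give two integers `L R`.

Answer: 225 184

Derivation:
Round 1 (k=10): L=4 R=254
Round 2 (k=17): L=254 R=225
Round 3 (k=31): L=225 R=184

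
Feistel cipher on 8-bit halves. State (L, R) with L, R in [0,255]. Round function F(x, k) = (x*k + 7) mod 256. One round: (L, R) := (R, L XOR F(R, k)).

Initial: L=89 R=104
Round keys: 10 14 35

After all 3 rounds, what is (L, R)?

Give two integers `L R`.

Round 1 (k=10): L=104 R=78
Round 2 (k=14): L=78 R=35
Round 3 (k=35): L=35 R=158

Answer: 35 158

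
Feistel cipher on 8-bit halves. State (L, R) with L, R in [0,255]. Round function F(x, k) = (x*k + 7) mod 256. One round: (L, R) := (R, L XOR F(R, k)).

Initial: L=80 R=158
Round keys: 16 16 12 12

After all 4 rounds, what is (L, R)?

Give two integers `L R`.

Answer: 68 222

Derivation:
Round 1 (k=16): L=158 R=183
Round 2 (k=16): L=183 R=233
Round 3 (k=12): L=233 R=68
Round 4 (k=12): L=68 R=222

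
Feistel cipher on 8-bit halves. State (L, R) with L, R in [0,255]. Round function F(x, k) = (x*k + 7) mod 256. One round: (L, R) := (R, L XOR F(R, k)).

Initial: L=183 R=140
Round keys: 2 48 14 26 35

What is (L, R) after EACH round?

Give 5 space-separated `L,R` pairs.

Answer: 140,168 168,11 11,9 9,250 250,60

Derivation:
Round 1 (k=2): L=140 R=168
Round 2 (k=48): L=168 R=11
Round 3 (k=14): L=11 R=9
Round 4 (k=26): L=9 R=250
Round 5 (k=35): L=250 R=60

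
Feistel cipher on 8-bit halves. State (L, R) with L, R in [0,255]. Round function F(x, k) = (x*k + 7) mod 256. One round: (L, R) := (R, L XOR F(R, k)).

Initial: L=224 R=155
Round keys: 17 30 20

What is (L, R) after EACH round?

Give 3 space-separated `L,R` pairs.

Round 1 (k=17): L=155 R=178
Round 2 (k=30): L=178 R=120
Round 3 (k=20): L=120 R=213

Answer: 155,178 178,120 120,213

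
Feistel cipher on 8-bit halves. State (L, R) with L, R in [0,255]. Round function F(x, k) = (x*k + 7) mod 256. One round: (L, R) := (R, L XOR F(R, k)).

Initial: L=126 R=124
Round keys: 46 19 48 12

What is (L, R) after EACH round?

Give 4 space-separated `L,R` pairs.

Round 1 (k=46): L=124 R=49
Round 2 (k=19): L=49 R=214
Round 3 (k=48): L=214 R=22
Round 4 (k=12): L=22 R=217

Answer: 124,49 49,214 214,22 22,217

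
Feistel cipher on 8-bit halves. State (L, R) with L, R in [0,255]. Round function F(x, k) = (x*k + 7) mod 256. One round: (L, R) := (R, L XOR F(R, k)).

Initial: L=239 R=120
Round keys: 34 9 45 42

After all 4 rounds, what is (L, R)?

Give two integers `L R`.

Round 1 (k=34): L=120 R=24
Round 2 (k=9): L=24 R=167
Round 3 (k=45): L=167 R=122
Round 4 (k=42): L=122 R=172

Answer: 122 172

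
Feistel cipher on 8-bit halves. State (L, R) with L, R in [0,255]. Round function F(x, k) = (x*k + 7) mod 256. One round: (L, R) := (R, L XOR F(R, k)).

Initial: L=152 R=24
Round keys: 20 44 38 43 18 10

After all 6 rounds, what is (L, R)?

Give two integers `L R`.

Round 1 (k=20): L=24 R=127
Round 2 (k=44): L=127 R=195
Round 3 (k=38): L=195 R=134
Round 4 (k=43): L=134 R=74
Round 5 (k=18): L=74 R=189
Round 6 (k=10): L=189 R=35

Answer: 189 35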